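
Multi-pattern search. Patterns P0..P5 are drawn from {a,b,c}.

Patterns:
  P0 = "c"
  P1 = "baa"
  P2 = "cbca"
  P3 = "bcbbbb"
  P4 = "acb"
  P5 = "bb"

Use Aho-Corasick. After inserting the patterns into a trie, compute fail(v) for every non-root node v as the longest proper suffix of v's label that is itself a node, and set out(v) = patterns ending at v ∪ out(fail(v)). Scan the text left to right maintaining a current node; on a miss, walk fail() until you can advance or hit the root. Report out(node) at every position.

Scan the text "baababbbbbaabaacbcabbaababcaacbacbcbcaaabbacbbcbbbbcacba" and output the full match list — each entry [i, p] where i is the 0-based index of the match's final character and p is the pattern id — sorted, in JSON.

Construct AC machine:
Trie nodes:
  0='ε' goto a→13 b→2 c→1
  1='c' goto b→5  [P0 ends]
  2='b' goto a→3 b→16 c→8
  3='ba' goto a→4
  4='baa' goto ·  [P1 ends]
  5='cb' goto c→6
  6='cbc' goto a→7
  7='cbca' goto ·  [P2 ends]
  8='bc' goto b→9
  9='bcb' goto b→10
  10='bcbb' goto b→11
  11='bcbbb' goto b→12
  12='bcbbbb' goto ·  [P3 ends]
  13='a' goto c→14
  14='ac' goto b→15
  15='acb' goto ·  [P4 ends]
  16='bb' goto ·  [P5 ends]

BFS fail/out derivation:
  fail(1) 'c': from fail(0)=0 chase 'c': 0 ⇒ 0;  out={0}∪out(0)={0}
  fail(2) 'b': from fail(0)=0 chase 'b': 0 ⇒ 0;  out=∅∪out(0)=∅
  fail(13) 'a': from fail(0)=0 chase 'a': 0 ⇒ 0;  out=∅∪out(0)=∅
  fail(3) 'ba': from fail(2)=0 chase 'a': 0 ⇒ 13;  out=∅∪out(13)=∅
  fail(5) 'cb': from fail(1)=0 chase 'b': 0 ⇒ 2;  out=∅∪out(2)=∅
  fail(8) 'bc': from fail(2)=0 chase 'c': 0 ⇒ 1;  out=∅∪out(1)={0}
  fail(14) 'ac': from fail(13)=0 chase 'c': 0 ⇒ 1;  out=∅∪out(1)={0}
  fail(16) 'bb': from fail(2)=0 chase 'b': 0 ⇒ 2;  out={5}∪out(2)={5}
  fail(4) 'baa': from fail(3)=13 chase 'a': 13→0 ⇒ 13;  out={1}∪out(13)={1}
  fail(6) 'cbc': from fail(5)=2 chase 'c': 2 ⇒ 8;  out=∅∪out(8)={0}
  fail(9) 'bcb': from fail(8)=1 chase 'b': 1 ⇒ 5;  out=∅∪out(5)=∅
  fail(15) 'acb': from fail(14)=1 chase 'b': 1 ⇒ 5;  out={4}∪out(5)={4}
  fail(7) 'cbca': from fail(6)=8 chase 'a': 8→1→0 ⇒ 13;  out={2}∪out(13)={2}
  fail(10) 'bcbb': from fail(9)=5 chase 'b': 5→2 ⇒ 16;  out=∅∪out(16)={5}
  fail(11) 'bcbbb': from fail(10)=16 chase 'b': 16→2 ⇒ 16;  out=∅∪out(16)={5}
  fail(12) 'bcbbbb': from fail(11)=16 chase 'b': 16→2 ⇒ 16;  out={3}∪out(16)={3,5}

Scan:
pos 0 'b': at 2
pos 1 'a': at 3
pos 2 'a': at 4  ** P1@[0:2]
pos 3 'b': at 2 (via fail)
pos 4 'a': at 3
pos 5 'b': at 2 (via fail)
pos 6 'b': at 16  ** P5@[5:6]
pos 7 'b': at 16 (via fail)  ** P5@[6:7]
pos 8 'b': at 16 (via fail)  ** P5@[7:8]
pos 9 'b': at 16 (via fail)  ** P5@[8:9]
pos 10 'a': at 3 (via fail)
pos 11 'a': at 4  ** P1@[9:11]
pos 12 'b': at 2 (via fail)
pos 13 'a': at 3
pos 14 'a': at 4  ** P1@[12:14]
pos 15 'c': at 14 (via fail)  ** P0@[15:15]
pos 16 'b': at 15  ** P4@[14:16]
pos 17 'c': at 6 (via fail)  ** P0@[17:17]
pos 18 'a': at 7  ** P2@[15:18]
pos 19 'b': at 2 (via fail)
pos 20 'b': at 16  ** P5@[19:20]
pos 21 'a': at 3 (via fail)
pos 22 'a': at 4  ** P1@[20:22]
pos 23 'b': at 2 (via fail)
pos 24 'a': at 3
pos 25 'b': at 2 (via fail)
pos 26 'c': at 8  ** P0@[26:26]
pos 27 'a': at 13 (via fail)
pos 28 'a': at 13 (via fail)
pos 29 'c': at 14  ** P0@[29:29]
pos 30 'b': at 15  ** P4@[28:30]
pos 31 'a': at 3 (via fail)
pos 32 'c': at 14 (via fail)  ** P0@[32:32]
pos 33 'b': at 15  ** P4@[31:33]
pos 34 'c': at 6 (via fail)  ** P0@[34:34]
pos 35 'b': at 9 (via fail)
pos 36 'c': at 6 (via fail)  ** P0@[36:36]
pos 37 'a': at 7  ** P2@[34:37]
pos 38 'a': at 13 (via fail)
pos 39 'a': at 13 (via fail)
pos 40 'b': at 2 (via fail)
pos 41 'b': at 16  ** P5@[40:41]
pos 42 'a': at 3 (via fail)
pos 43 'c': at 14 (via fail)  ** P0@[43:43]
pos 44 'b': at 15  ** P4@[42:44]
pos 45 'b': at 16 (via fail)  ** P5@[44:45]
pos 46 'c': at 8 (via fail)  ** P0@[46:46]
pos 47 'b': at 9
pos 48 'b': at 10  ** P5@[47:48]
pos 49 'b': at 11  ** P5@[48:49]
pos 50 'b': at 12  ** P3@[45:50],P5@[49:50]
pos 51 'c': at 8 (via fail)  ** P0@[51:51]
pos 52 'a': at 13 (via fail)
pos 53 'c': at 14  ** P0@[53:53]
pos 54 'b': at 15  ** P4@[52:54]
pos 55 'a': at 3 (via fail)

All matches (sorted): [[2,1],[6,5],[7,5],[8,5],[9,5],[11,1],[14,1],[15,0],[16,4],[17,0],[18,2],[20,5],[22,1],[26,0],[29,0],[30,4],[32,0],[33,4],[34,0],[36,0],[37,2],[41,5],[43,0],[44,4],[45,5],[46,0],[48,5],[49,5],[50,3],[50,5],[51,0],[53,0],[54,4]]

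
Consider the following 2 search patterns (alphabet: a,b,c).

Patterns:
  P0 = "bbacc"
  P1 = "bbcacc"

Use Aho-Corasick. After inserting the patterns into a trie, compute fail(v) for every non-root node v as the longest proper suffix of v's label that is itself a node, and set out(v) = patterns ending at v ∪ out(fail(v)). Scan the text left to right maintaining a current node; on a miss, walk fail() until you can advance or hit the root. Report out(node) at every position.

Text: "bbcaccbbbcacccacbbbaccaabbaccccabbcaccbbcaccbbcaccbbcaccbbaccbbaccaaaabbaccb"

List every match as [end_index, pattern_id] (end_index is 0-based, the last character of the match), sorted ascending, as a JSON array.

Build automaton:
Trie nodes:
  n0 'ε': b→1
  n1 'b': b→2
  n2 'bb': a→3 c→6
  n3 'bba': c→4
  n4 'bbac': c→5
  n5 'bbacc': ·  [P0 ends]
  n6 'bbc': a→7
  n7 'bbca': c→8
  n8 'bbcac': c→9
  n9 'bbcacc': ·  [P1 ends]

BFS fail/out derivation:
  fail(1) 'b': from fail(0)=0 chase 'b': 0 ⇒ 0;  out=∅∪out(0)=∅
  fail(2) 'bb': from fail(1)=0 chase 'b': 0 ⇒ 1;  out=∅∪out(1)=∅
  fail(3) 'bba': from fail(2)=1 chase 'a': 1→0 ⇒ 0;  out=∅∪out(0)=∅
  fail(6) 'bbc': from fail(2)=1 chase 'c': 1→0 ⇒ 0;  out=∅∪out(0)=∅
  fail(4) 'bbac': from fail(3)=0 chase 'c': 0 ⇒ 0;  out=∅∪out(0)=∅
  fail(7) 'bbca': from fail(6)=0 chase 'a': 0 ⇒ 0;  out=∅∪out(0)=∅
  fail(5) 'bbacc': from fail(4)=0 chase 'c': 0 ⇒ 0;  out={0}∪out(0)={0}
  fail(8) 'bbcac': from fail(7)=0 chase 'c': 0 ⇒ 0;  out=∅∪out(0)=∅
  fail(9) 'bbcacc': from fail(8)=0 chase 'c': 0 ⇒ 0;  out={1}∪out(0)={1}

Run:
pos 0 'b': at 1
pos 1 'b': at 2
pos 2 'c': at 6
pos 3 'a': at 7
pos 4 'c': at 8
pos 5 'c': at 9  emit P1@[0:5]
pos 6 'b': at 1 (fail-walked)
pos 7 'b': at 2
pos 8 'b': at 2 (fail-walked)
pos 9 'c': at 6
pos 10 'a': at 7
pos 11 'c': at 8
pos 12 'c': at 9  emit P1@[7:12]
pos 13 'c': at 0 (fail-walked)
pos 14 'a': at 0
pos 15 'c': at 0
pos 16 'b': at 1
pos 17 'b': at 2
pos 18 'b': at 2 (fail-walked)
pos 19 'a': at 3
pos 20 'c': at 4
pos 21 'c': at 5  emit P0@[17:21]
pos 22 'a': at 0 (fail-walked)
pos 23 'a': at 0
pos 24 'b': at 1
pos 25 'b': at 2
pos 26 'a': at 3
pos 27 'c': at 4
pos 28 'c': at 5  emit P0@[24:28]
pos 29 'c': at 0 (fail-walked)
pos 30 'c': at 0
pos 31 'a': at 0
pos 32 'b': at 1
pos 33 'b': at 2
pos 34 'c': at 6
pos 35 'a': at 7
pos 36 'c': at 8
pos 37 'c': at 9  emit P1@[32:37]
pos 38 'b': at 1 (fail-walked)
pos 39 'b': at 2
pos 40 'c': at 6
pos 41 'a': at 7
pos 42 'c': at 8
pos 43 'c': at 9  emit P1@[38:43]
pos 44 'b': at 1 (fail-walked)
pos 45 'b': at 2
pos 46 'c': at 6
pos 47 'a': at 7
pos 48 'c': at 8
pos 49 'c': at 9  emit P1@[44:49]
pos 50 'b': at 1 (fail-walked)
pos 51 'b': at 2
pos 52 'c': at 6
pos 53 'a': at 7
pos 54 'c': at 8
pos 55 'c': at 9  emit P1@[50:55]
pos 56 'b': at 1 (fail-walked)
pos 57 'b': at 2
pos 58 'a': at 3
pos 59 'c': at 4
pos 60 'c': at 5  emit P0@[56:60]
pos 61 'b': at 1 (fail-walked)
pos 62 'b': at 2
pos 63 'a': at 3
pos 64 'c': at 4
pos 65 'c': at 5  emit P0@[61:65]
pos 66 'a': at 0 (fail-walked)
pos 67 'a': at 0
pos 68 'a': at 0
pos 69 'a': at 0
pos 70 'b': at 1
pos 71 'b': at 2
pos 72 'a': at 3
pos 73 'c': at 4
pos 74 'c': at 5  emit P0@[70:74]
pos 75 'b': at 1 (fail-walked)

Matches: [[5,1],[12,1],[21,0],[28,0],[37,1],[43,1],[49,1],[55,1],[60,0],[65,0],[74,0]]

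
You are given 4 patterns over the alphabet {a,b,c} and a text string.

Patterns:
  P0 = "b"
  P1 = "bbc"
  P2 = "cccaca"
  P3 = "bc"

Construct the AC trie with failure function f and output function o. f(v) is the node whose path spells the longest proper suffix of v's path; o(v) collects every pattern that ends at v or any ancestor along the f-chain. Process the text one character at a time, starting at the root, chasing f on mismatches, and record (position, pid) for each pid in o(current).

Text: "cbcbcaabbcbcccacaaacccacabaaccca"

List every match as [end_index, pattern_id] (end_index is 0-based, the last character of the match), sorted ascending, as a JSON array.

Build automaton:
Trie nodes:
  n0 'ε': b→1 c→4
  n1 'b': b→2 c→10  ←P0
  n2 'bb': c→3
  n3 'bbc': ·  ←P1
  n4 'c': c→5
  n5 'cc': c→6
  n6 'ccc': a→7
  n7 'ccca': c→8
  n8 'cccac': a→9
  n9 'cccaca': ·  ←P2
  n10 'bc': ·  ←P3

BFS fail/out derivation:
  fail(1) 'b': from fail(0)=0 chase 'b': 0 ⇒ 0;  out={0}∪out(0)={0}
  fail(4) 'c': from fail(0)=0 chase 'c': 0 ⇒ 0;  out=∅∪out(0)=∅
  fail(2) 'bb': from fail(1)=0 chase 'b': 0 ⇒ 1;  out=∅∪out(1)={0}
  fail(5) 'cc': from fail(4)=0 chase 'c': 0 ⇒ 4;  out=∅∪out(4)=∅
  fail(10) 'bc': from fail(1)=0 chase 'c': 0 ⇒ 4;  out={3}∪out(4)={3}
  fail(3) 'bbc': from fail(2)=1 chase 'c': 1 ⇒ 10;  out={1}∪out(10)={1,3}
  fail(6) 'ccc': from fail(5)=4 chase 'c': 4 ⇒ 5;  out=∅∪out(5)=∅
  fail(7) 'ccca': from fail(6)=5 chase 'a': 5→4→0 ⇒ 0;  out=∅∪out(0)=∅
  fail(8) 'cccac': from fail(7)=0 chase 'c': 0 ⇒ 4;  out=∅∪out(4)=∅
  fail(9) 'cccaca': from fail(8)=4 chase 'a': 4→0 ⇒ 0;  out={2}∪out(0)={2}

Text stream:
i=0 'c': node 0→4
i=1 'b': node 4→1 (fail-walked)  emit P0@[1:1]
i=2 'c': node 1→10  emit P3@[1:2]
i=3 'b': node 10→1 (fail-walked)  emit P0@[3:3]
i=4 'c': node 1→10  emit P3@[3:4]
i=5 'a': node 10→0 (fail-walked)
i=6 'a': node 0→0
i=7 'b': node 0→1  emit P0@[7:7]
i=8 'b': node 1→2  emit P0@[8:8]
i=9 'c': node 2→3  emit P1@[7:9],P3@[8:9]
i=10 'b': node 3→1 (fail-walked)  emit P0@[10:10]
i=11 'c': node 1→10  emit P3@[10:11]
i=12 'c': node 10→5 (fail-walked)
i=13 'c': node 5→6
i=14 'a': node 6→7
i=15 'c': node 7→8
i=16 'a': node 8→9  emit P2@[11:16]
i=17 'a': node 9→0 (fail-walked)
i=18 'a': node 0→0
i=19 'c': node 0→4
i=20 'c': node 4→5
i=21 'c': node 5→6
i=22 'a': node 6→7
i=23 'c': node 7→8
i=24 'a': node 8→9  emit P2@[19:24]
i=25 'b': node 9→1 (fail-walked)  emit P0@[25:25]
i=26 'a': node 1→0 (fail-walked)
i=27 'a': node 0→0
i=28 'c': node 0→4
i=29 'c': node 4→5
i=30 'c': node 5→6
i=31 'a': node 6→7

Matches: [[1,0],[2,3],[3,0],[4,3],[7,0],[8,0],[9,1],[9,3],[10,0],[11,3],[16,2],[24,2],[25,0]]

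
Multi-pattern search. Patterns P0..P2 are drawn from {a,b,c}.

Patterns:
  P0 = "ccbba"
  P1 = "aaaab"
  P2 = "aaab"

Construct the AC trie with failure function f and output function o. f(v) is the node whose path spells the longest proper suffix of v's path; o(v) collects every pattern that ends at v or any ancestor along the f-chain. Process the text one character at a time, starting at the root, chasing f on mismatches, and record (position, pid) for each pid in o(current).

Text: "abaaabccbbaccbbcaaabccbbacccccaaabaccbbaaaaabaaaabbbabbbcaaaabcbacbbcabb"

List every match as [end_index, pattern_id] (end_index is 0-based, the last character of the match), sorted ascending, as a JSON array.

Build:
Trie (insert patterns):
  0='ε' goto a→6 c→1
  1='c' goto c→2
  2='cc' goto b→3
  3='ccb' goto b→4
  4='ccbb' goto a→5
  5='ccbba' goto ·  ←P0
  6='a' goto a→7
  7='aa' goto a→8
  8='aaa' goto a→9 b→11
  9='aaaa' goto b→10
  10='aaaab' goto ·  ←P1
  11='aaab' goto ·  ←P2

BFS fail/out derivation:
  n1('c'): parent n0 fail=0; on 'c' 0 → fail=0;  out ∅∪∅=∅
  n6('a'): parent n0 fail=0; on 'a' 0 → fail=0;  out ∅∪∅=∅
  n2('cc'): parent n1 fail=0; on 'c' 0 → fail=1;  out ∅∪∅=∅
  n7('aa'): parent n6 fail=0; on 'a' 0 → fail=6;  out ∅∪∅=∅
  n3('ccb'): parent n2 fail=1; on 'b' 1→0 → fail=0;  out ∅∪∅=∅
  n8('aaa'): parent n7 fail=6; on 'a' 6 → fail=7;  out ∅∪∅=∅
  n4('ccbb'): parent n3 fail=0; on 'b' 0 → fail=0;  out ∅∪∅=∅
  n9('aaaa'): parent n8 fail=7; on 'a' 7 → fail=8;  out ∅∪∅=∅
  n11('aaab'): parent n8 fail=7; on 'b' 7→6→0 → fail=0;  out {2}∪∅={2}
  n5('ccbba'): parent n4 fail=0; on 'a' 0 → fail=6;  out {0}∪∅={0}
  n10('aaaab'): parent n9 fail=8; on 'b' 8 → fail=11;  out {1}∪{2}={1,2}

Scan:
pos 0 'a': at 6
pos 1 'b': at 0 (fail-walked)
pos 2 'a': at 6
pos 3 'a': at 7
pos 4 'a': at 8
pos 5 'b': at 11  emit P2@[2:5]
pos 6 'c': at 1 (fail-walked)
pos 7 'c': at 2
pos 8 'b': at 3
pos 9 'b': at 4
pos 10 'a': at 5  emit P0@[6:10]
pos 11 'c': at 1 (fail-walked)
pos 12 'c': at 2
pos 13 'b': at 3
pos 14 'b': at 4
pos 15 'c': at 1 (fail-walked)
pos 16 'a': at 6 (fail-walked)
pos 17 'a': at 7
pos 18 'a': at 8
pos 19 'b': at 11  emit P2@[16:19]
pos 20 'c': at 1 (fail-walked)
pos 21 'c': at 2
pos 22 'b': at 3
pos 23 'b': at 4
pos 24 'a': at 5  emit P0@[20:24]
pos 25 'c': at 1 (fail-walked)
pos 26 'c': at 2
pos 27 'c': at 2 (fail-walked)
pos 28 'c': at 2 (fail-walked)
pos 29 'c': at 2 (fail-walked)
pos 30 'a': at 6 (fail-walked)
pos 31 'a': at 7
pos 32 'a': at 8
pos 33 'b': at 11  emit P2@[30:33]
pos 34 'a': at 6 (fail-walked)
pos 35 'c': at 1 (fail-walked)
pos 36 'c': at 2
pos 37 'b': at 3
pos 38 'b': at 4
pos 39 'a': at 5  emit P0@[35:39]
pos 40 'a': at 7 (fail-walked)
pos 41 'a': at 8
pos 42 'a': at 9
pos 43 'a': at 9 (fail-walked)
pos 44 'b': at 10  emit P1@[40:44],P2@[41:44]
pos 45 'a': at 6 (fail-walked)
pos 46 'a': at 7
pos 47 'a': at 8
pos 48 'a': at 9
pos 49 'b': at 10  emit P1@[45:49],P2@[46:49]
pos 50 'b': at 0 (fail-walked)
pos 51 'b': at 0
pos 52 'a': at 6
pos 53 'b': at 0 (fail-walked)
pos 54 'b': at 0
pos 55 'b': at 0
pos 56 'c': at 1
pos 57 'a': at 6 (fail-walked)
pos 58 'a': at 7
pos 59 'a': at 8
pos 60 'a': at 9
pos 61 'b': at 10  emit P1@[57:61],P2@[58:61]
pos 62 'c': at 1 (fail-walked)
pos 63 'b': at 0 (fail-walked)
pos 64 'a': at 6
pos 65 'c': at 1 (fail-walked)
pos 66 'b': at 0 (fail-walked)
pos 67 'b': at 0
pos 68 'c': at 1
pos 69 'a': at 6 (fail-walked)
pos 70 'b': at 0 (fail-walked)
pos 71 'b': at 0

Matches: [[5,2],[10,0],[19,2],[24,0],[33,2],[39,0],[44,1],[44,2],[49,1],[49,2],[61,1],[61,2]]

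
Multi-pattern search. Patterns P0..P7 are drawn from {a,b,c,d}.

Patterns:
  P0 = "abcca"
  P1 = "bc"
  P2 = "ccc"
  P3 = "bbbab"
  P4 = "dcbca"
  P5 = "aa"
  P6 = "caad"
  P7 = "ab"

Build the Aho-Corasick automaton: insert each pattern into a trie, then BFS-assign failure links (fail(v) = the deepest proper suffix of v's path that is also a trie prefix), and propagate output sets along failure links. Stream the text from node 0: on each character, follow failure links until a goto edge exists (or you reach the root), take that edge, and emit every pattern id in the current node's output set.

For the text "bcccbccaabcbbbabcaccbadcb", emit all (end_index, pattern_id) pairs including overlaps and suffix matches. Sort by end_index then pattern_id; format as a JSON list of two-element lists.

Build:
Trie (insert patterns):
  0='ε' goto a→1 b→6 c→8 d→15
  1='a' goto a→20 b→2
  2='ab' goto c→3  ←P7
  3='abc' goto c→4
  4='abcc' goto a→5
  5='abcca' goto ·  ←P0
  6='b' goto b→11 c→7
  7='bc' goto ·  ←P1
  8='c' goto a→21 c→9
  9='cc' goto c→10
  10='ccc' goto ·  ←P2
  11='bb' goto b→12
  12='bbb' goto a→13
  13='bbba' goto b→14
  14='bbbab' goto ·  ←P3
  15='d' goto c→16
  16='dc' goto b→17
  17='dcb' goto c→18
  18='dcbc' goto a→19
  19='dcbca' goto ·  ←P4
  20='aa' goto ·  ←P5
  21='ca' goto a→22
  22='caa' goto d→23
  23='caad' goto ·  ←P6

Failure links (BFS by depth):
  fail(1) 'a': from fail(0)=0 chase 'a': 0 ⇒ 0;  out=∅∪out(0)=∅
  fail(6) 'b': from fail(0)=0 chase 'b': 0 ⇒ 0;  out=∅∪out(0)=∅
  fail(8) 'c': from fail(0)=0 chase 'c': 0 ⇒ 0;  out=∅∪out(0)=∅
  fail(15) 'd': from fail(0)=0 chase 'd': 0 ⇒ 0;  out=∅∪out(0)=∅
  fail(2) 'ab': from fail(1)=0 chase 'b': 0 ⇒ 6;  out={7}∪out(6)={7}
  fail(7) 'bc': from fail(6)=0 chase 'c': 0 ⇒ 8;  out={1}∪out(8)={1}
  fail(9) 'cc': from fail(8)=0 chase 'c': 0 ⇒ 8;  out=∅∪out(8)=∅
  fail(11) 'bb': from fail(6)=0 chase 'b': 0 ⇒ 6;  out=∅∪out(6)=∅
  fail(16) 'dc': from fail(15)=0 chase 'c': 0 ⇒ 8;  out=∅∪out(8)=∅
  fail(20) 'aa': from fail(1)=0 chase 'a': 0 ⇒ 1;  out={5}∪out(1)={5}
  fail(21) 'ca': from fail(8)=0 chase 'a': 0 ⇒ 1;  out=∅∪out(1)=∅
  fail(3) 'abc': from fail(2)=6 chase 'c': 6 ⇒ 7;  out=∅∪out(7)={1}
  fail(10) 'ccc': from fail(9)=8 chase 'c': 8 ⇒ 9;  out={2}∪out(9)={2}
  fail(12) 'bbb': from fail(11)=6 chase 'b': 6 ⇒ 11;  out=∅∪out(11)=∅
  fail(17) 'dcb': from fail(16)=8 chase 'b': 8→0 ⇒ 6;  out=∅∪out(6)=∅
  fail(22) 'caa': from fail(21)=1 chase 'a': 1 ⇒ 20;  out=∅∪out(20)={5}
  fail(4) 'abcc': from fail(3)=7 chase 'c': 7→8 ⇒ 9;  out=∅∪out(9)=∅
  fail(13) 'bbba': from fail(12)=11 chase 'a': 11→6→0 ⇒ 1;  out=∅∪out(1)=∅
  fail(18) 'dcbc': from fail(17)=6 chase 'c': 6 ⇒ 7;  out=∅∪out(7)={1}
  fail(23) 'caad': from fail(22)=20 chase 'd': 20→1→0 ⇒ 15;  out={6}∪out(15)={6}
  fail(5) 'abcca': from fail(4)=9 chase 'a': 9→8 ⇒ 21;  out={0}∪out(21)={0}
  fail(14) 'bbbab': from fail(13)=1 chase 'b': 1 ⇒ 2;  out={3}∪out(2)={3,7}
  fail(19) 'dcbca': from fail(18)=7 chase 'a': 7→8 ⇒ 21;  out={4}∪out(21)={4}

Text stream:
i=0 'b': node 0→6
i=1 'c': node 6→7  ** P1@[0:1]
i=2 'c': node 7→9 (via fail)
i=3 'c': node 9→10  ** P2@[1:3]
i=4 'b': node 10→6 (via fail)
i=5 'c': node 6→7  ** P1@[4:5]
i=6 'c': node 7→9 (via fail)
i=7 'a': node 9→21 (via fail)
i=8 'a': node 21→22  ** P5@[7:8]
i=9 'b': node 22→2 (via fail)  ** P7@[8:9]
i=10 'c': node 2→3  ** P1@[9:10]
i=11 'b': node 3→6 (via fail)
i=12 'b': node 6→11
i=13 'b': node 11→12
i=14 'a': node 12→13
i=15 'b': node 13→14  ** P3@[11:15],P7@[14:15]
i=16 'c': node 14→3 (via fail)  ** P1@[15:16]
i=17 'a': node 3→21 (via fail)
i=18 'c': node 21→8 (via fail)
i=19 'c': node 8→9
i=20 'b': node 9→6 (via fail)
i=21 'a': node 6→1 (via fail)
i=22 'd': node 1→15 (via fail)
i=23 'c': node 15→16
i=24 'b': node 16→17

Result: [[1,1],[3,2],[5,1],[8,5],[9,7],[10,1],[15,3],[15,7],[16,1]]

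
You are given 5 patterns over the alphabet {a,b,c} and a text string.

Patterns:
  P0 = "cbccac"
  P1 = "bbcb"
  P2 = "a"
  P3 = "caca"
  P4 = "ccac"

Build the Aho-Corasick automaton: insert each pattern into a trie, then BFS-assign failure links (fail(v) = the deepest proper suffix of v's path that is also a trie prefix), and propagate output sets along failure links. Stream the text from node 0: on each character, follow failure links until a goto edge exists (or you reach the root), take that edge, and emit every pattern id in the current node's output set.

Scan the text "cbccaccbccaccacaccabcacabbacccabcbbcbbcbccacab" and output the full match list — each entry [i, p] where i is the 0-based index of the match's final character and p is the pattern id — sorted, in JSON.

Build:
Trie nodes:
  n0 'ε': a→11 b→7 c→1
  n1 'c': a→12 b→2 c→15
  n2 'cb': c→3
  n3 'cbc': c→4
  n4 'cbcc': a→5
  n5 'cbcca': c→6
  n6 'cbccac': ·  ←P0
  n7 'b': b→8
  n8 'bb': c→9
  n9 'bbc': b→10
  n10 'bbcb': ·  ←P1
  n11 'a': ·  ←P2
  n12 'ca': c→13
  n13 'cac': a→14
  n14 'caca': ·  ←P3
  n15 'cc': a→16
  n16 'cca': c→17
  n17 'ccac': ·  ←P4

BFS fail/out derivation:
  n1('c'): parent n0 fail=0; on 'c' 0 → fail=0;  out ∅∪∅=∅
  n7('b'): parent n0 fail=0; on 'b' 0 → fail=0;  out ∅∪∅=∅
  n11('a'): parent n0 fail=0; on 'a' 0 → fail=0;  out {2}∪∅={2}
  n2('cb'): parent n1 fail=0; on 'b' 0 → fail=7;  out ∅∪∅=∅
  n8('bb'): parent n7 fail=0; on 'b' 0 → fail=7;  out ∅∪∅=∅
  n12('ca'): parent n1 fail=0; on 'a' 0 → fail=11;  out ∅∪{2}={2}
  n15('cc'): parent n1 fail=0; on 'c' 0 → fail=1;  out ∅∪∅=∅
  n3('cbc'): parent n2 fail=7; on 'c' 7→0 → fail=1;  out ∅∪∅=∅
  n9('bbc'): parent n8 fail=7; on 'c' 7→0 → fail=1;  out ∅∪∅=∅
  n13('cac'): parent n12 fail=11; on 'c' 11→0 → fail=1;  out ∅∪∅=∅
  n16('cca'): parent n15 fail=1; on 'a' 1 → fail=12;  out ∅∪{2}={2}
  n4('cbcc'): parent n3 fail=1; on 'c' 1 → fail=15;  out ∅∪∅=∅
  n10('bbcb'): parent n9 fail=1; on 'b' 1 → fail=2;  out {1}∪∅={1}
  n14('caca'): parent n13 fail=1; on 'a' 1 → fail=12;  out {3}∪{2}={2,3}
  n17('ccac'): parent n16 fail=12; on 'c' 12 → fail=13;  out {4}∪∅={4}
  n5('cbcca'): parent n4 fail=15; on 'a' 15 → fail=16;  out ∅∪{2}={2}
  n6('cbccac'): parent n5 fail=16; on 'c' 16 → fail=17;  out {0}∪{4}={0,4}

Text stream:
i=0 'c': node 0→1
i=1 'b': node 1→2
i=2 'c': node 2→3
i=3 'c': node 3→4
i=4 'a': node 4→5  ** P2@[4:4]
i=5 'c': node 5→6  ** P0@[0:5],P4@[2:5]
i=6 'c': node 6→15 ·f
i=7 'b': node 15→2 ·f
i=8 'c': node 2→3
i=9 'c': node 3→4
i=10 'a': node 4→5  ** P2@[10:10]
i=11 'c': node 5→6  ** P0@[6:11],P4@[8:11]
i=12 'c': node 6→15 ·f
i=13 'a': node 15→16  ** P2@[13:13]
i=14 'c': node 16→17  ** P4@[11:14]
i=15 'a': node 17→14 ·f  ** P2@[15:15],P3@[12:15]
i=16 'c': node 14→13 ·f
i=17 'c': node 13→15 ·f
i=18 'a': node 15→16  ** P2@[18:18]
i=19 'b': node 16→7 ·f
i=20 'c': node 7→1 ·f
i=21 'a': node 1→12  ** P2@[21:21]
i=22 'c': node 12→13
i=23 'a': node 13→14  ** P2@[23:23],P3@[20:23]
i=24 'b': node 14→7 ·f
i=25 'b': node 7→8
i=26 'a': node 8→11 ·f  ** P2@[26:26]
i=27 'c': node 11→1 ·f
i=28 'c': node 1→15
i=29 'c': node 15→15 ·f
i=30 'a': node 15→16  ** P2@[30:30]
i=31 'b': node 16→7 ·f
i=32 'c': node 7→1 ·f
i=33 'b': node 1→2
i=34 'b': node 2→8 ·f
i=35 'c': node 8→9
i=36 'b': node 9→10  ** P1@[33:36]
i=37 'b': node 10→8 ·f
i=38 'c': node 8→9
i=39 'b': node 9→10  ** P1@[36:39]
i=40 'c': node 10→3 ·f
i=41 'c': node 3→4
i=42 'a': node 4→5  ** P2@[42:42]
i=43 'c': node 5→6  ** P0@[38:43],P4@[40:43]
i=44 'a': node 6→14 ·f  ** P2@[44:44],P3@[41:44]
i=45 'b': node 14→7 ·f

Matches: [[4,2],[5,0],[5,4],[10,2],[11,0],[11,4],[13,2],[14,4],[15,2],[15,3],[18,2],[21,2],[23,2],[23,3],[26,2],[30,2],[36,1],[39,1],[42,2],[43,0],[43,4],[44,2],[44,3]]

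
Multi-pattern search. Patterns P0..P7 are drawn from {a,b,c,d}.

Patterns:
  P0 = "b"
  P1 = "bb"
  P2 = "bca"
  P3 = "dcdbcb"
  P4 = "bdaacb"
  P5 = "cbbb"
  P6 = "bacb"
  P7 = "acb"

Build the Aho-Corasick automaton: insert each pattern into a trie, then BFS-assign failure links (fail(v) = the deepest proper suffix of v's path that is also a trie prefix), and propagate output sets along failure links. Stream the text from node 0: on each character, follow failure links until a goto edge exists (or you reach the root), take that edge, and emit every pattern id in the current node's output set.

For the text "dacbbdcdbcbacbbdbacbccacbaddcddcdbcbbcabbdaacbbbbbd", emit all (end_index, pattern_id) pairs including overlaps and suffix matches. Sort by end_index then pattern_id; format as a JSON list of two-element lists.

Construct AC machine:
Trie (insert patterns):
  0='ε' goto a→23 b→1 c→16 d→5
  1='b' goto a→20 b→2 c→3 d→11  ←P0
  2='bb' goto ·  ←P1
  3='bc' goto a→4
  4='bca' goto ·  ←P2
  5='d' goto c→6
  6='dc' goto d→7
  7='dcd' goto b→8
  8='dcdb' goto c→9
  9='dcdbc' goto b→10
  10='dcdbcb' goto ·  ←P3
  11='bd' goto a→12
  12='bda' goto a→13
  13='bdaa' goto c→14
  14='bdaac' goto b→15
  15='bdaacb' goto ·  ←P4
  16='c' goto b→17
  17='cb' goto b→18
  18='cbb' goto b→19
  19='cbbb' goto ·  ←P5
  20='ba' goto c→21
  21='bac' goto b→22
  22='bacb' goto ·  ←P6
  23='a' goto c→24
  24='ac' goto b→25
  25='acb' goto ·  ←P7

BFS fail/out derivation:
  fail(1) 'b': from fail(0)=0 chase 'b': 0 ⇒ 0;  out={0}∪out(0)={0}
  fail(5) 'd': from fail(0)=0 chase 'd': 0 ⇒ 0;  out=∅∪out(0)=∅
  fail(16) 'c': from fail(0)=0 chase 'c': 0 ⇒ 0;  out=∅∪out(0)=∅
  fail(23) 'a': from fail(0)=0 chase 'a': 0 ⇒ 0;  out=∅∪out(0)=∅
  fail(2) 'bb': from fail(1)=0 chase 'b': 0 ⇒ 1;  out={1}∪out(1)={0,1}
  fail(3) 'bc': from fail(1)=0 chase 'c': 0 ⇒ 16;  out=∅∪out(16)=∅
  fail(6) 'dc': from fail(5)=0 chase 'c': 0 ⇒ 16;  out=∅∪out(16)=∅
  fail(11) 'bd': from fail(1)=0 chase 'd': 0 ⇒ 5;  out=∅∪out(5)=∅
  fail(17) 'cb': from fail(16)=0 chase 'b': 0 ⇒ 1;  out=∅∪out(1)={0}
  fail(20) 'ba': from fail(1)=0 chase 'a': 0 ⇒ 23;  out=∅∪out(23)=∅
  fail(24) 'ac': from fail(23)=0 chase 'c': 0 ⇒ 16;  out=∅∪out(16)=∅
  fail(4) 'bca': from fail(3)=16 chase 'a': 16→0 ⇒ 23;  out={2}∪out(23)={2}
  fail(7) 'dcd': from fail(6)=16 chase 'd': 16→0 ⇒ 5;  out=∅∪out(5)=∅
  fail(12) 'bda': from fail(11)=5 chase 'a': 5→0 ⇒ 23;  out=∅∪out(23)=∅
  fail(18) 'cbb': from fail(17)=1 chase 'b': 1 ⇒ 2;  out=∅∪out(2)={0,1}
  fail(21) 'bac': from fail(20)=23 chase 'c': 23 ⇒ 24;  out=∅∪out(24)=∅
  fail(25) 'acb': from fail(24)=16 chase 'b': 16 ⇒ 17;  out={7}∪out(17)={0,7}
  fail(8) 'dcdb': from fail(7)=5 chase 'b': 5→0 ⇒ 1;  out=∅∪out(1)={0}
  fail(13) 'bdaa': from fail(12)=23 chase 'a': 23→0 ⇒ 23;  out=∅∪out(23)=∅
  fail(19) 'cbbb': from fail(18)=2 chase 'b': 2→1 ⇒ 2;  out={5}∪out(2)={0,1,5}
  fail(22) 'bacb': from fail(21)=24 chase 'b': 24 ⇒ 25;  out={6}∪out(25)={0,6,7}
  fail(9) 'dcdbc': from fail(8)=1 chase 'c': 1 ⇒ 3;  out=∅∪out(3)=∅
  fail(14) 'bdaac': from fail(13)=23 chase 'c': 23 ⇒ 24;  out=∅∪out(24)=∅
  fail(10) 'dcdbcb': from fail(9)=3 chase 'b': 3→16 ⇒ 17;  out={3}∪out(17)={0,3}
  fail(15) 'bdaacb': from fail(14)=24 chase 'b': 24 ⇒ 25;  out={4}∪out(25)={0,4,7}

Scan:
pos 0 'd': at 5
pos 1 'a': at 23 (via fail)
pos 2 'c': at 24
pos 3 'b': at 25  emit P0@[3:3],P7@[1:3]
pos 4 'b': at 18 (via fail)  emit P0@[4:4],P1@[3:4]
pos 5 'd': at 11 (via fail)
pos 6 'c': at 6 (via fail)
pos 7 'd': at 7
pos 8 'b': at 8  emit P0@[8:8]
pos 9 'c': at 9
pos 10 'b': at 10  emit P0@[10:10],P3@[5:10]
pos 11 'a': at 20 (via fail)
pos 12 'c': at 21
pos 13 'b': at 22  emit P0@[13:13],P6@[10:13],P7@[11:13]
pos 14 'b': at 18 (via fail)  emit P0@[14:14],P1@[13:14]
pos 15 'd': at 11 (via fail)
pos 16 'b': at 1 (via fail)  emit P0@[16:16]
pos 17 'a': at 20
pos 18 'c': at 21
pos 19 'b': at 22  emit P0@[19:19],P6@[16:19],P7@[17:19]
pos 20 'c': at 3 (via fail)
pos 21 'c': at 16 (via fail)
pos 22 'a': at 23 (via fail)
pos 23 'c': at 24
pos 24 'b': at 25  emit P0@[24:24],P7@[22:24]
pos 25 'a': at 20 (via fail)
pos 26 'd': at 5 (via fail)
pos 27 'd': at 5 (via fail)
pos 28 'c': at 6
pos 29 'd': at 7
pos 30 'd': at 5 (via fail)
pos 31 'c': at 6
pos 32 'd': at 7
pos 33 'b': at 8  emit P0@[33:33]
pos 34 'c': at 9
pos 35 'b': at 10  emit P0@[35:35],P3@[30:35]
pos 36 'b': at 18 (via fail)  emit P0@[36:36],P1@[35:36]
pos 37 'c': at 3 (via fail)
pos 38 'a': at 4  emit P2@[36:38]
pos 39 'b': at 1 (via fail)  emit P0@[39:39]
pos 40 'b': at 2  emit P0@[40:40],P1@[39:40]
pos 41 'd': at 11 (via fail)
pos 42 'a': at 12
pos 43 'a': at 13
pos 44 'c': at 14
pos 45 'b': at 15  emit P0@[45:45],P4@[40:45],P7@[43:45]
pos 46 'b': at 18 (via fail)  emit P0@[46:46],P1@[45:46]
pos 47 'b': at 19  emit P0@[47:47],P1@[46:47],P5@[44:47]
pos 48 'b': at 2 (via fail)  emit P0@[48:48],P1@[47:48]
pos 49 'b': at 2 (via fail)  emit P0@[49:49],P1@[48:49]
pos 50 'd': at 11 (via fail)

Matches: [[3,0],[3,7],[4,0],[4,1],[8,0],[10,0],[10,3],[13,0],[13,6],[13,7],[14,0],[14,1],[16,0],[19,0],[19,6],[19,7],[24,0],[24,7],[33,0],[35,0],[35,3],[36,0],[36,1],[38,2],[39,0],[40,0],[40,1],[45,0],[45,4],[45,7],[46,0],[46,1],[47,0],[47,1],[47,5],[48,0],[48,1],[49,0],[49,1]]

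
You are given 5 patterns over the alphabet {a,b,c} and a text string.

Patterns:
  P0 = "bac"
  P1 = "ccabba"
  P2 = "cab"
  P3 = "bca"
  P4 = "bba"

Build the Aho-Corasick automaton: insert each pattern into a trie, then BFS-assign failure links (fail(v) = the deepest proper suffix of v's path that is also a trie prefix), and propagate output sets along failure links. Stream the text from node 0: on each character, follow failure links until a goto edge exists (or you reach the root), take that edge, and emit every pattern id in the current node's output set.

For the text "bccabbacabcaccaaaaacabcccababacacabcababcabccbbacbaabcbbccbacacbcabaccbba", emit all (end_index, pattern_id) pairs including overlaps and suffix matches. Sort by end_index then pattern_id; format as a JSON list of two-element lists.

Build:
Trie (insert patterns):
  0='ε' goto b→1 c→4
  1='b' goto a→2 b→14 c→12
  2='ba' goto c→3
  3='bac' goto ·  ←P0
  4='c' goto a→10 c→5
  5='cc' goto a→6
  6='cca' goto b→7
  7='ccab' goto b→8
  8='ccabb' goto a→9
  9='ccabba' goto ·  ←P1
  10='ca' goto b→11
  11='cab' goto ·  ←P2
  12='bc' goto a→13
  13='bca' goto ·  ←P3
  14='bb' goto a→15
  15='bba' goto ·  ←P4

BFS fail/out derivation:
  n1('b'): parent n0 fail=0; on 'b' 0 → fail=0;  out ∅∪∅=∅
  n4('c'): parent n0 fail=0; on 'c' 0 → fail=0;  out ∅∪∅=∅
  n2('ba'): parent n1 fail=0; on 'a' 0 → fail=0;  out ∅∪∅=∅
  n5('cc'): parent n4 fail=0; on 'c' 0 → fail=4;  out ∅∪∅=∅
  n10('ca'): parent n4 fail=0; on 'a' 0 → fail=0;  out ∅∪∅=∅
  n12('bc'): parent n1 fail=0; on 'c' 0 → fail=4;  out ∅∪∅=∅
  n14('bb'): parent n1 fail=0; on 'b' 0 → fail=1;  out ∅∪∅=∅
  n3('bac'): parent n2 fail=0; on 'c' 0 → fail=4;  out {0}∪∅={0}
  n6('cca'): parent n5 fail=4; on 'a' 4 → fail=10;  out ∅∪∅=∅
  n11('cab'): parent n10 fail=0; on 'b' 0 → fail=1;  out {2}∪∅={2}
  n13('bca'): parent n12 fail=4; on 'a' 4 → fail=10;  out {3}∪∅={3}
  n15('bba'): parent n14 fail=1; on 'a' 1 → fail=2;  out {4}∪∅={4}
  n7('ccab'): parent n6 fail=10; on 'b' 10 → fail=11;  out ∅∪{2}={2}
  n8('ccabb'): parent n7 fail=11; on 'b' 11→1 → fail=14;  out ∅∪∅=∅
  n9('ccabba'): parent n8 fail=14; on 'a' 14 → fail=15;  out {1}∪{4}={1,4}

Run:
[0] read 'b'  n0⇒n1
[1] read 'c'  n1⇒n12
[2] read 'c'  n12⇒n5 ·f
[3] read 'a'  n5⇒n6
[4] read 'b'  n6⇒n7  emit P2@[2:4]
[5] read 'b'  n7⇒n8
[6] read 'a'  n8⇒n9  emit P1@[1:6],P4@[4:6]
[7] read 'c'  n9⇒n3 ·f  emit P0@[5:7]
[8] read 'a'  n3⇒n10 ·f
[9] read 'b'  n10⇒n11  emit P2@[7:9]
[10] read 'c'  n11⇒n12 ·f
[11] read 'a'  n12⇒n13  emit P3@[9:11]
[12] read 'c'  n13⇒n4 ·f
[13] read 'c'  n4⇒n5
[14] read 'a'  n5⇒n6
[15] read 'a'  n6⇒n0 ·f
[16] read 'a'  n0⇒n0
[17] read 'a'  n0⇒n0
[18] read 'a'  n0⇒n0
[19] read 'c'  n0⇒n4
[20] read 'a'  n4⇒n10
[21] read 'b'  n10⇒n11  emit P2@[19:21]
[22] read 'c'  n11⇒n12 ·f
[23] read 'c'  n12⇒n5 ·f
[24] read 'c'  n5⇒n5 ·f
[25] read 'a'  n5⇒n6
[26] read 'b'  n6⇒n7  emit P2@[24:26]
[27] read 'a'  n7⇒n2 ·f
[28] read 'b'  n2⇒n1 ·f
[29] read 'a'  n1⇒n2
[30] read 'c'  n2⇒n3  emit P0@[28:30]
[31] read 'a'  n3⇒n10 ·f
[32] read 'c'  n10⇒n4 ·f
[33] read 'a'  n4⇒n10
[34] read 'b'  n10⇒n11  emit P2@[32:34]
[35] read 'c'  n11⇒n12 ·f
[36] read 'a'  n12⇒n13  emit P3@[34:36]
[37] read 'b'  n13⇒n11 ·f  emit P2@[35:37]
[38] read 'a'  n11⇒n2 ·f
[39] read 'b'  n2⇒n1 ·f
[40] read 'c'  n1⇒n12
[41] read 'a'  n12⇒n13  emit P3@[39:41]
[42] read 'b'  n13⇒n11 ·f  emit P2@[40:42]
[43] read 'c'  n11⇒n12 ·f
[44] read 'c'  n12⇒n5 ·f
[45] read 'b'  n5⇒n1 ·f
[46] read 'b'  n1⇒n14
[47] read 'a'  n14⇒n15  emit P4@[45:47]
[48] read 'c'  n15⇒n3 ·f  emit P0@[46:48]
[49] read 'b'  n3⇒n1 ·f
[50] read 'a'  n1⇒n2
[51] read 'a'  n2⇒n0 ·f
[52] read 'b'  n0⇒n1
[53] read 'c'  n1⇒n12
[54] read 'b'  n12⇒n1 ·f
[55] read 'b'  n1⇒n14
[56] read 'c'  n14⇒n12 ·f
[57] read 'c'  n12⇒n5 ·f
[58] read 'b'  n5⇒n1 ·f
[59] read 'a'  n1⇒n2
[60] read 'c'  n2⇒n3  emit P0@[58:60]
[61] read 'a'  n3⇒n10 ·f
[62] read 'c'  n10⇒n4 ·f
[63] read 'b'  n4⇒n1 ·f
[64] read 'c'  n1⇒n12
[65] read 'a'  n12⇒n13  emit P3@[63:65]
[66] read 'b'  n13⇒n11 ·f  emit P2@[64:66]
[67] read 'a'  n11⇒n2 ·f
[68] read 'c'  n2⇒n3  emit P0@[66:68]
[69] read 'c'  n3⇒n5 ·f
[70] read 'b'  n5⇒n1 ·f
[71] read 'b'  n1⇒n14
[72] read 'a'  n14⇒n15  emit P4@[70:72]

Matches: [[4,2],[6,1],[6,4],[7,0],[9,2],[11,3],[21,2],[26,2],[30,0],[34,2],[36,3],[37,2],[41,3],[42,2],[47,4],[48,0],[60,0],[65,3],[66,2],[68,0],[72,4]]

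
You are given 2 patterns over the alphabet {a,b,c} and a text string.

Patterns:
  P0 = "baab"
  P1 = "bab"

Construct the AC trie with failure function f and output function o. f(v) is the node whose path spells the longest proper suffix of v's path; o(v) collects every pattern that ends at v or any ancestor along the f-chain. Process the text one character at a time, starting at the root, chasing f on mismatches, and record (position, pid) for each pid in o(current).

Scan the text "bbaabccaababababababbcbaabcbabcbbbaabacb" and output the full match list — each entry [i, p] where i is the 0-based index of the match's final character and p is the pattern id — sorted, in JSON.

Build automaton:
Trie (insert patterns):
  0='ε' goto b→1
  1='b' goto a→2
  2='ba' goto a→3 b→5
  3='baa' goto b→4
  4='baab' goto ·  [P0 ends]
  5='bab' goto ·  [P1 ends]

Failure links (BFS by depth):
  n1('b'): parent n0 fail=0; on 'b' 0 → fail=0;  out ∅∪∅=∅
  n2('ba'): parent n1 fail=0; on 'a' 0 → fail=0;  out ∅∪∅=∅
  n3('baa'): parent n2 fail=0; on 'a' 0 → fail=0;  out ∅∪∅=∅
  n5('bab'): parent n2 fail=0; on 'b' 0 → fail=1;  out {1}∪∅={1}
  n4('baab'): parent n3 fail=0; on 'b' 0 → fail=1;  out {0}∪∅={0}

Run:
[0] read 'b'  n0⇒n1
[1] read 'b'  n1⇒n1 ·f
[2] read 'a'  n1⇒n2
[3] read 'a'  n2⇒n3
[4] read 'b'  n3⇒n4  emit P0@[1:4]
[5] read 'c'  n4⇒n0 ·f
[6] read 'c'  n0⇒n0
[7] read 'a'  n0⇒n0
[8] read 'a'  n0⇒n0
[9] read 'b'  n0⇒n1
[10] read 'a'  n1⇒n2
[11] read 'b'  n2⇒n5  emit P1@[9:11]
[12] read 'a'  n5⇒n2 ·f
[13] read 'b'  n2⇒n5  emit P1@[11:13]
[14] read 'a'  n5⇒n2 ·f
[15] read 'b'  n2⇒n5  emit P1@[13:15]
[16] read 'a'  n5⇒n2 ·f
[17] read 'b'  n2⇒n5  emit P1@[15:17]
[18] read 'a'  n5⇒n2 ·f
[19] read 'b'  n2⇒n5  emit P1@[17:19]
[20] read 'b'  n5⇒n1 ·f
[21] read 'c'  n1⇒n0 ·f
[22] read 'b'  n0⇒n1
[23] read 'a'  n1⇒n2
[24] read 'a'  n2⇒n3
[25] read 'b'  n3⇒n4  emit P0@[22:25]
[26] read 'c'  n4⇒n0 ·f
[27] read 'b'  n0⇒n1
[28] read 'a'  n1⇒n2
[29] read 'b'  n2⇒n5  emit P1@[27:29]
[30] read 'c'  n5⇒n0 ·f
[31] read 'b'  n0⇒n1
[32] read 'b'  n1⇒n1 ·f
[33] read 'b'  n1⇒n1 ·f
[34] read 'a'  n1⇒n2
[35] read 'a'  n2⇒n3
[36] read 'b'  n3⇒n4  emit P0@[33:36]
[37] read 'a'  n4⇒n2 ·f
[38] read 'c'  n2⇒n0 ·f
[39] read 'b'  n0⇒n1

Result: [[4,0],[11,1],[13,1],[15,1],[17,1],[19,1],[25,0],[29,1],[36,0]]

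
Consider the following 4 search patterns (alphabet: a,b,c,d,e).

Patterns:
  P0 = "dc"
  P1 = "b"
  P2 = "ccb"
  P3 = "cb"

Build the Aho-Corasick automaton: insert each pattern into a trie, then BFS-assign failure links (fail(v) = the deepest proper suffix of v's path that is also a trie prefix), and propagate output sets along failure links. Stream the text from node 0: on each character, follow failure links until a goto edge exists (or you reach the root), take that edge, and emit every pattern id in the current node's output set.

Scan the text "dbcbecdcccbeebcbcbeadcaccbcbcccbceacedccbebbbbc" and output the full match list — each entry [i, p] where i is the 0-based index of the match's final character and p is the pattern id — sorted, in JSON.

Build automaton:
Trie (insert patterns):
  n0 'ε': b→3 c→4 d→1
  n1 'd': c→2
  n2 'dc': ·  ←P0
  n3 'b': ·  ←P1
  n4 'c': b→7 c→5
  n5 'cc': b→6
  n6 'ccb': ·  ←P2
  n7 'cb': ·  ←P3

Failure links (BFS by depth):
  fail(1) 'd': from fail(0)=0 chase 'd': 0 ⇒ 0;  out=∅∪out(0)=∅
  fail(3) 'b': from fail(0)=0 chase 'b': 0 ⇒ 0;  out={1}∪out(0)={1}
  fail(4) 'c': from fail(0)=0 chase 'c': 0 ⇒ 0;  out=∅∪out(0)=∅
  fail(2) 'dc': from fail(1)=0 chase 'c': 0 ⇒ 4;  out={0}∪out(4)={0}
  fail(5) 'cc': from fail(4)=0 chase 'c': 0 ⇒ 4;  out=∅∪out(4)=∅
  fail(7) 'cb': from fail(4)=0 chase 'b': 0 ⇒ 3;  out={3}∪out(3)={1,3}
  fail(6) 'ccb': from fail(5)=4 chase 'b': 4 ⇒ 7;  out={2}∪out(7)={1,2,3}

Scan:
pos 0 'd': at 1
pos 1 'b': at 3 (fail-walked)  ** P1@[1:1]
pos 2 'c': at 4 (fail-walked)
pos 3 'b': at 7  ** P1@[3:3],P3@[2:3]
pos 4 'e': at 0 (fail-walked)
pos 5 'c': at 4
pos 6 'd': at 1 (fail-walked)
pos 7 'c': at 2  ** P0@[6:7]
pos 8 'c': at 5 (fail-walked)
pos 9 'c': at 5 (fail-walked)
pos 10 'b': at 6  ** P1@[10:10],P2@[8:10],P3@[9:10]
pos 11 'e': at 0 (fail-walked)
pos 12 'e': at 0
pos 13 'b': at 3  ** P1@[13:13]
pos 14 'c': at 4 (fail-walked)
pos 15 'b': at 7  ** P1@[15:15],P3@[14:15]
pos 16 'c': at 4 (fail-walked)
pos 17 'b': at 7  ** P1@[17:17],P3@[16:17]
pos 18 'e': at 0 (fail-walked)
pos 19 'a': at 0
pos 20 'd': at 1
pos 21 'c': at 2  ** P0@[20:21]
pos 22 'a': at 0 (fail-walked)
pos 23 'c': at 4
pos 24 'c': at 5
pos 25 'b': at 6  ** P1@[25:25],P2@[23:25],P3@[24:25]
pos 26 'c': at 4 (fail-walked)
pos 27 'b': at 7  ** P1@[27:27],P3@[26:27]
pos 28 'c': at 4 (fail-walked)
pos 29 'c': at 5
pos 30 'c': at 5 (fail-walked)
pos 31 'b': at 6  ** P1@[31:31],P2@[29:31],P3@[30:31]
pos 32 'c': at 4 (fail-walked)
pos 33 'e': at 0 (fail-walked)
pos 34 'a': at 0
pos 35 'c': at 4
pos 36 'e': at 0 (fail-walked)
pos 37 'd': at 1
pos 38 'c': at 2  ** P0@[37:38]
pos 39 'c': at 5 (fail-walked)
pos 40 'b': at 6  ** P1@[40:40],P2@[38:40],P3@[39:40]
pos 41 'e': at 0 (fail-walked)
pos 42 'b': at 3  ** P1@[42:42]
pos 43 'b': at 3 (fail-walked)  ** P1@[43:43]
pos 44 'b': at 3 (fail-walked)  ** P1@[44:44]
pos 45 'b': at 3 (fail-walked)  ** P1@[45:45]
pos 46 'c': at 4 (fail-walked)

Matches: [[1,1],[3,1],[3,3],[7,0],[10,1],[10,2],[10,3],[13,1],[15,1],[15,3],[17,1],[17,3],[21,0],[25,1],[25,2],[25,3],[27,1],[27,3],[31,1],[31,2],[31,3],[38,0],[40,1],[40,2],[40,3],[42,1],[43,1],[44,1],[45,1]]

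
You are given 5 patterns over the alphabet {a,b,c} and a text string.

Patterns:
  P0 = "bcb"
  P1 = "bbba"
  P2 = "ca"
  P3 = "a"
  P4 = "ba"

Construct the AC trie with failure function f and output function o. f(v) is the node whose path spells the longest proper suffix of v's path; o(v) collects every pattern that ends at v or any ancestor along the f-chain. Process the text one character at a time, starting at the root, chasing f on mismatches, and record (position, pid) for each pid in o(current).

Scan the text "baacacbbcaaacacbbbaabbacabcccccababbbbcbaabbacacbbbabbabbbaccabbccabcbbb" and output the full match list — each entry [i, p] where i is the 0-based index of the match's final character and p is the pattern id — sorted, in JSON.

Build automaton:
Trie nodes:
  n0 'ε': a→9 b→1 c→7
  n1 'b': a→10 b→4 c→2
  n2 'bc': b→3
  n3 'bcb': ·  [P0 ends]
  n4 'bb': b→5
  n5 'bbb': a→6
  n6 'bbba': ·  [P1 ends]
  n7 'c': a→8
  n8 'ca': ·  [P2 ends]
  n9 'a': ·  [P3 ends]
  n10 'ba': ·  [P4 ends]

Failure links (BFS by depth):
  fail(1) 'b': from fail(0)=0 chase 'b': 0 ⇒ 0;  out=∅∪out(0)=∅
  fail(7) 'c': from fail(0)=0 chase 'c': 0 ⇒ 0;  out=∅∪out(0)=∅
  fail(9) 'a': from fail(0)=0 chase 'a': 0 ⇒ 0;  out={3}∪out(0)={3}
  fail(2) 'bc': from fail(1)=0 chase 'c': 0 ⇒ 7;  out=∅∪out(7)=∅
  fail(4) 'bb': from fail(1)=0 chase 'b': 0 ⇒ 1;  out=∅∪out(1)=∅
  fail(8) 'ca': from fail(7)=0 chase 'a': 0 ⇒ 9;  out={2}∪out(9)={2,3}
  fail(10) 'ba': from fail(1)=0 chase 'a': 0 ⇒ 9;  out={4}∪out(9)={3,4}
  fail(3) 'bcb': from fail(2)=7 chase 'b': 7→0 ⇒ 1;  out={0}∪out(1)={0}
  fail(5) 'bbb': from fail(4)=1 chase 'b': 1 ⇒ 4;  out=∅∪out(4)=∅
  fail(6) 'bbba': from fail(5)=4 chase 'a': 4→1 ⇒ 10;  out={1}∪out(10)={1,3,4}

Text stream:
pos 0 'b': at 1
pos 1 'a': at 10  ** P3@[1:1],P4@[0:1]
pos 2 'a': at 9 (via fail)  ** P3@[2:2]
pos 3 'c': at 7 (via fail)
pos 4 'a': at 8  ** P2@[3:4],P3@[4:4]
pos 5 'c': at 7 (via fail)
pos 6 'b': at 1 (via fail)
pos 7 'b': at 4
pos 8 'c': at 2 (via fail)
pos 9 'a': at 8 (via fail)  ** P2@[8:9],P3@[9:9]
pos 10 'a': at 9 (via fail)  ** P3@[10:10]
pos 11 'a': at 9 (via fail)  ** P3@[11:11]
pos 12 'c': at 7 (via fail)
pos 13 'a': at 8  ** P2@[12:13],P3@[13:13]
pos 14 'c': at 7 (via fail)
pos 15 'b': at 1 (via fail)
pos 16 'b': at 4
pos 17 'b': at 5
pos 18 'a': at 6  ** P1@[15:18],P3@[18:18],P4@[17:18]
pos 19 'a': at 9 (via fail)  ** P3@[19:19]
pos 20 'b': at 1 (via fail)
pos 21 'b': at 4
pos 22 'a': at 10 (via fail)  ** P3@[22:22],P4@[21:22]
pos 23 'c': at 7 (via fail)
pos 24 'a': at 8  ** P2@[23:24],P3@[24:24]
pos 25 'b': at 1 (via fail)
pos 26 'c': at 2
pos 27 'c': at 7 (via fail)
pos 28 'c': at 7 (via fail)
pos 29 'c': at 7 (via fail)
pos 30 'c': at 7 (via fail)
pos 31 'a': at 8  ** P2@[30:31],P3@[31:31]
pos 32 'b': at 1 (via fail)
pos 33 'a': at 10  ** P3@[33:33],P4@[32:33]
pos 34 'b': at 1 (via fail)
pos 35 'b': at 4
pos 36 'b': at 5
pos 37 'b': at 5 (via fail)
pos 38 'c': at 2 (via fail)
pos 39 'b': at 3  ** P0@[37:39]
pos 40 'a': at 10 (via fail)  ** P3@[40:40],P4@[39:40]
pos 41 'a': at 9 (via fail)  ** P3@[41:41]
pos 42 'b': at 1 (via fail)
pos 43 'b': at 4
pos 44 'a': at 10 (via fail)  ** P3@[44:44],P4@[43:44]
pos 45 'c': at 7 (via fail)
pos 46 'a': at 8  ** P2@[45:46],P3@[46:46]
pos 47 'c': at 7 (via fail)
pos 48 'b': at 1 (via fail)
pos 49 'b': at 4
pos 50 'b': at 5
pos 51 'a': at 6  ** P1@[48:51],P3@[51:51],P4@[50:51]
pos 52 'b': at 1 (via fail)
pos 53 'b': at 4
pos 54 'a': at 10 (via fail)  ** P3@[54:54],P4@[53:54]
pos 55 'b': at 1 (via fail)
pos 56 'b': at 4
pos 57 'b': at 5
pos 58 'a': at 6  ** P1@[55:58],P3@[58:58],P4@[57:58]
pos 59 'c': at 7 (via fail)
pos 60 'c': at 7 (via fail)
pos 61 'a': at 8  ** P2@[60:61],P3@[61:61]
pos 62 'b': at 1 (via fail)
pos 63 'b': at 4
pos 64 'c': at 2 (via fail)
pos 65 'c': at 7 (via fail)
pos 66 'a': at 8  ** P2@[65:66],P3@[66:66]
pos 67 'b': at 1 (via fail)
pos 68 'c': at 2
pos 69 'b': at 3  ** P0@[67:69]
pos 70 'b': at 4 (via fail)
pos 71 'b': at 5

Result: [[1,3],[1,4],[2,3],[4,2],[4,3],[9,2],[9,3],[10,3],[11,3],[13,2],[13,3],[18,1],[18,3],[18,4],[19,3],[22,3],[22,4],[24,2],[24,3],[31,2],[31,3],[33,3],[33,4],[39,0],[40,3],[40,4],[41,3],[44,3],[44,4],[46,2],[46,3],[51,1],[51,3],[51,4],[54,3],[54,4],[58,1],[58,3],[58,4],[61,2],[61,3],[66,2],[66,3],[69,0]]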